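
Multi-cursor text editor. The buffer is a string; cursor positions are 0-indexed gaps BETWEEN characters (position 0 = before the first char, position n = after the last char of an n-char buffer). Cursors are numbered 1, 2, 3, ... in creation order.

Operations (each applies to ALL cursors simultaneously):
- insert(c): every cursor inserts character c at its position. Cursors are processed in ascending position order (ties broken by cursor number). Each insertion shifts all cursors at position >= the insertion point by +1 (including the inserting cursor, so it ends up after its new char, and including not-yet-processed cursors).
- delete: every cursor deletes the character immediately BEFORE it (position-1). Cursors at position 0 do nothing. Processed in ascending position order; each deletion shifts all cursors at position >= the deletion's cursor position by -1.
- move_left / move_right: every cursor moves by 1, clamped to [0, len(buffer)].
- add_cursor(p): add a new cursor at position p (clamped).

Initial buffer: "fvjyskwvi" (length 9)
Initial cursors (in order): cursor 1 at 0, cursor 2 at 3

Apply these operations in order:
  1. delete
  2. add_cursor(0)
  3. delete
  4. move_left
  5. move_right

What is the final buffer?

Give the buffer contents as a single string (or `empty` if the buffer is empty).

After op 1 (delete): buffer="fvyskwvi" (len 8), cursors c1@0 c2@2, authorship ........
After op 2 (add_cursor(0)): buffer="fvyskwvi" (len 8), cursors c1@0 c3@0 c2@2, authorship ........
After op 3 (delete): buffer="fyskwvi" (len 7), cursors c1@0 c3@0 c2@1, authorship .......
After op 4 (move_left): buffer="fyskwvi" (len 7), cursors c1@0 c2@0 c3@0, authorship .......
After op 5 (move_right): buffer="fyskwvi" (len 7), cursors c1@1 c2@1 c3@1, authorship .......

Answer: fyskwvi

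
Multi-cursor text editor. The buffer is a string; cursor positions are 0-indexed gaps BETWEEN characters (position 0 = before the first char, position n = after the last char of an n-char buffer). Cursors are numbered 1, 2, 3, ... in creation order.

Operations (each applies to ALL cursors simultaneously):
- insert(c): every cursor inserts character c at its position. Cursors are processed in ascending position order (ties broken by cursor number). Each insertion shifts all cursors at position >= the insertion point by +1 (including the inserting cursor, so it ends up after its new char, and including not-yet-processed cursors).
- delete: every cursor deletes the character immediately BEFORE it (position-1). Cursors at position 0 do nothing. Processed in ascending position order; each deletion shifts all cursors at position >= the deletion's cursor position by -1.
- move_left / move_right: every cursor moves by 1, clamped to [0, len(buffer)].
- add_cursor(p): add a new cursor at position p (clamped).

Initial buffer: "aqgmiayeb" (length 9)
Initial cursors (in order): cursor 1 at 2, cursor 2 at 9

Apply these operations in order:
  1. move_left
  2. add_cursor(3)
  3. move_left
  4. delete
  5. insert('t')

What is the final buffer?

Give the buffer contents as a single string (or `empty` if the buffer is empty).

After op 1 (move_left): buffer="aqgmiayeb" (len 9), cursors c1@1 c2@8, authorship .........
After op 2 (add_cursor(3)): buffer="aqgmiayeb" (len 9), cursors c1@1 c3@3 c2@8, authorship .........
After op 3 (move_left): buffer="aqgmiayeb" (len 9), cursors c1@0 c3@2 c2@7, authorship .........
After op 4 (delete): buffer="agmiaeb" (len 7), cursors c1@0 c3@1 c2@5, authorship .......
After op 5 (insert('t')): buffer="tatgmiateb" (len 10), cursors c1@1 c3@3 c2@8, authorship 1.3....2..

Answer: tatgmiateb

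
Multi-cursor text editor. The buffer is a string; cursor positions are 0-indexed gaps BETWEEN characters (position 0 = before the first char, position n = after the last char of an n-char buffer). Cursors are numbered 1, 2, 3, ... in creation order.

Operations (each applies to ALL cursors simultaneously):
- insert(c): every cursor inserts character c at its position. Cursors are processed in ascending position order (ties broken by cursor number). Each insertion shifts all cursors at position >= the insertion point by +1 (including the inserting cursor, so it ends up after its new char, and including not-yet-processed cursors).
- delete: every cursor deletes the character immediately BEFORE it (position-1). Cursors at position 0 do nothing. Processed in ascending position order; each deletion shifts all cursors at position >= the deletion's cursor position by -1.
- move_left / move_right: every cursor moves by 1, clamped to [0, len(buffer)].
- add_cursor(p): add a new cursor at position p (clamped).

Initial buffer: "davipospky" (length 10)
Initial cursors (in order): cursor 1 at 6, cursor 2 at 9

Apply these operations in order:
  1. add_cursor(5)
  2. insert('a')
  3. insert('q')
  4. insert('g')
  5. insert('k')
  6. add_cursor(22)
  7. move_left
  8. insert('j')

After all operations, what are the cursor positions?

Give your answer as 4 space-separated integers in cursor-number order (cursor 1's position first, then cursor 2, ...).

After op 1 (add_cursor(5)): buffer="davipospky" (len 10), cursors c3@5 c1@6 c2@9, authorship ..........
After op 2 (insert('a')): buffer="davipaoaspkay" (len 13), cursors c3@6 c1@8 c2@12, authorship .....3.1...2.
After op 3 (insert('q')): buffer="davipaqoaqspkaqy" (len 16), cursors c3@7 c1@10 c2@15, authorship .....33.11...22.
After op 4 (insert('g')): buffer="davipaqgoaqgspkaqgy" (len 19), cursors c3@8 c1@12 c2@18, authorship .....333.111...222.
After op 5 (insert('k')): buffer="davipaqgkoaqgkspkaqgky" (len 22), cursors c3@9 c1@14 c2@21, authorship .....3333.1111...2222.
After op 6 (add_cursor(22)): buffer="davipaqgkoaqgkspkaqgky" (len 22), cursors c3@9 c1@14 c2@21 c4@22, authorship .....3333.1111...2222.
After op 7 (move_left): buffer="davipaqgkoaqgkspkaqgky" (len 22), cursors c3@8 c1@13 c2@20 c4@21, authorship .....3333.1111...2222.
After op 8 (insert('j')): buffer="davipaqgjkoaqgjkspkaqgjkjy" (len 26), cursors c3@9 c1@15 c2@23 c4@25, authorship .....33333.11111...222224.

Answer: 15 23 9 25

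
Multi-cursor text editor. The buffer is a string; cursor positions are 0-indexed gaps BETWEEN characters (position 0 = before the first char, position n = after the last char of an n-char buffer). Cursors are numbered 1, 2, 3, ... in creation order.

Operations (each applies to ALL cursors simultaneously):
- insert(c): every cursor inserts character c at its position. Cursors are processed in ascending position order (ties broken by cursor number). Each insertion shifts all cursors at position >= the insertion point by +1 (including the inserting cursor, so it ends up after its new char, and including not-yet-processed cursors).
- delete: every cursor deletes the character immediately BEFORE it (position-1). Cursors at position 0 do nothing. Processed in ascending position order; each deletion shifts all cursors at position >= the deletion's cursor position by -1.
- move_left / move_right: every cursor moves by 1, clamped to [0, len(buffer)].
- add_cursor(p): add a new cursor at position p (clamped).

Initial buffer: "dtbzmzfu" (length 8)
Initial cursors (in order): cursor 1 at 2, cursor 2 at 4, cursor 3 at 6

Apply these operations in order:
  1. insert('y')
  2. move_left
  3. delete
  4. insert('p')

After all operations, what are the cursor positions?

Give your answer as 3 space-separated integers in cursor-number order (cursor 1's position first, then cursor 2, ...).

Answer: 2 5 8

Derivation:
After op 1 (insert('y')): buffer="dtybzymzyfu" (len 11), cursors c1@3 c2@6 c3@9, authorship ..1..2..3..
After op 2 (move_left): buffer="dtybzymzyfu" (len 11), cursors c1@2 c2@5 c3@8, authorship ..1..2..3..
After op 3 (delete): buffer="dybymyfu" (len 8), cursors c1@1 c2@3 c3@5, authorship .1.2.3..
After op 4 (insert('p')): buffer="dpybpympyfu" (len 11), cursors c1@2 c2@5 c3@8, authorship .11.22.33..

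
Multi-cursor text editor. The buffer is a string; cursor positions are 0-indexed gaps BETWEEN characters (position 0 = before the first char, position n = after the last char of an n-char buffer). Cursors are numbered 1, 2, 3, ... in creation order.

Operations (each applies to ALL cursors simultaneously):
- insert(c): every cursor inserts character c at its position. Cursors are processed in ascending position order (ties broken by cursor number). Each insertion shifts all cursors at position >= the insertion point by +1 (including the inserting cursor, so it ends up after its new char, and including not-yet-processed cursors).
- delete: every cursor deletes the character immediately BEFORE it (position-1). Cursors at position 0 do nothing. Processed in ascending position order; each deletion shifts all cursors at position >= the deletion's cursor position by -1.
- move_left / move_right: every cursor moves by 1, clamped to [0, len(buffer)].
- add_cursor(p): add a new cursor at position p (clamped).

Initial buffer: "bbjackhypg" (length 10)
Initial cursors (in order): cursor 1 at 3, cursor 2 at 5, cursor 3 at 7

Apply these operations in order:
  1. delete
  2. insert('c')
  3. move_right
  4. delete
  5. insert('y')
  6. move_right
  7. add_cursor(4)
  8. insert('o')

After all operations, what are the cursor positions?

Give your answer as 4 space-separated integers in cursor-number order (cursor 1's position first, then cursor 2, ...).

After op 1 (delete): buffer="bbakypg" (len 7), cursors c1@2 c2@3 c3@4, authorship .......
After op 2 (insert('c')): buffer="bbcackcypg" (len 10), cursors c1@3 c2@5 c3@7, authorship ..1.2.3...
After op 3 (move_right): buffer="bbcackcypg" (len 10), cursors c1@4 c2@6 c3@8, authorship ..1.2.3...
After op 4 (delete): buffer="bbcccpg" (len 7), cursors c1@3 c2@4 c3@5, authorship ..123..
After op 5 (insert('y')): buffer="bbcycycypg" (len 10), cursors c1@4 c2@6 c3@8, authorship ..112233..
After op 6 (move_right): buffer="bbcycycypg" (len 10), cursors c1@5 c2@7 c3@9, authorship ..112233..
After op 7 (add_cursor(4)): buffer="bbcycycypg" (len 10), cursors c4@4 c1@5 c2@7 c3@9, authorship ..112233..
After op 8 (insert('o')): buffer="bbcyocoycoypog" (len 14), cursors c4@5 c1@7 c2@10 c3@13, authorship ..114212323.3.

Answer: 7 10 13 5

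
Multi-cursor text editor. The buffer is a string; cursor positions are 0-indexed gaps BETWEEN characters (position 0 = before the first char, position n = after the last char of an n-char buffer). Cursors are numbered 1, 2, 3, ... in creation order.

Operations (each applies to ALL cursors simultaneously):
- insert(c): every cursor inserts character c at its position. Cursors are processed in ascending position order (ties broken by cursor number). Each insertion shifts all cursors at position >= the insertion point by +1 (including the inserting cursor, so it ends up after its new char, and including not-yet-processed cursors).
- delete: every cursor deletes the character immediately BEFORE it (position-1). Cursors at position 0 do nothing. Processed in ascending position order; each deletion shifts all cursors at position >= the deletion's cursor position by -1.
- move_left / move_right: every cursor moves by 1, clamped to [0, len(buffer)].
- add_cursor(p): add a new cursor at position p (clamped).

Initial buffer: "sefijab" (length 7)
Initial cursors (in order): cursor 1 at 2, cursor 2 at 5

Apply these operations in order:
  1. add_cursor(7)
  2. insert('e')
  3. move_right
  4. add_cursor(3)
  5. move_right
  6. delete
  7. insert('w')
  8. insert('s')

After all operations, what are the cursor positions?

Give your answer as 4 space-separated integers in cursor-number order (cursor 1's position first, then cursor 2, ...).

After op 1 (add_cursor(7)): buffer="sefijab" (len 7), cursors c1@2 c2@5 c3@7, authorship .......
After op 2 (insert('e')): buffer="seefijeabe" (len 10), cursors c1@3 c2@7 c3@10, authorship ..1...2..3
After op 3 (move_right): buffer="seefijeabe" (len 10), cursors c1@4 c2@8 c3@10, authorship ..1...2..3
After op 4 (add_cursor(3)): buffer="seefijeabe" (len 10), cursors c4@3 c1@4 c2@8 c3@10, authorship ..1...2..3
After op 5 (move_right): buffer="seefijeabe" (len 10), cursors c4@4 c1@5 c2@9 c3@10, authorship ..1...2..3
After op 6 (delete): buffer="seejea" (len 6), cursors c1@3 c4@3 c2@6 c3@6, authorship ..1.2.
After op 7 (insert('w')): buffer="seewwjeaww" (len 10), cursors c1@5 c4@5 c2@10 c3@10, authorship ..114.2.23
After op 8 (insert('s')): buffer="seewwssjeawwss" (len 14), cursors c1@7 c4@7 c2@14 c3@14, authorship ..11414.2.2323

Answer: 7 14 14 7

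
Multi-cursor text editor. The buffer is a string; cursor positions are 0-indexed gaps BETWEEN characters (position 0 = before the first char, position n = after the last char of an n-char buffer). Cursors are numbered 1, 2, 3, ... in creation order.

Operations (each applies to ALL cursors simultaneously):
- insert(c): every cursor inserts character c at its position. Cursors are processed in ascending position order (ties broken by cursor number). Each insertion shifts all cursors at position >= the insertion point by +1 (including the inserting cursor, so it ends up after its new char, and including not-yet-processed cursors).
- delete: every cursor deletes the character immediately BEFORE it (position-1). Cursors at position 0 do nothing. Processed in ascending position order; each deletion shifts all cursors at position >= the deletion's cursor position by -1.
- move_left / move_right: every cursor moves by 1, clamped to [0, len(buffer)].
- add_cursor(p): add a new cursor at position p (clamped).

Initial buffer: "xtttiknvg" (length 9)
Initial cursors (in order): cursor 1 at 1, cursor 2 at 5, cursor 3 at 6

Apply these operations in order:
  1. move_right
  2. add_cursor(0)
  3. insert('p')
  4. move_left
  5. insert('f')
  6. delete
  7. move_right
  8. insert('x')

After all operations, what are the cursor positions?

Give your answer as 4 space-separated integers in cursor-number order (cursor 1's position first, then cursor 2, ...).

After op 1 (move_right): buffer="xtttiknvg" (len 9), cursors c1@2 c2@6 c3@7, authorship .........
After op 2 (add_cursor(0)): buffer="xtttiknvg" (len 9), cursors c4@0 c1@2 c2@6 c3@7, authorship .........
After op 3 (insert('p')): buffer="pxtpttikpnpvg" (len 13), cursors c4@1 c1@4 c2@9 c3@11, authorship 4..1....2.3..
After op 4 (move_left): buffer="pxtpttikpnpvg" (len 13), cursors c4@0 c1@3 c2@8 c3@10, authorship 4..1....2.3..
After op 5 (insert('f')): buffer="fpxtfpttikfpnfpvg" (len 17), cursors c4@1 c1@5 c2@11 c3@14, authorship 44..11....22.33..
After op 6 (delete): buffer="pxtpttikpnpvg" (len 13), cursors c4@0 c1@3 c2@8 c3@10, authorship 4..1....2.3..
After op 7 (move_right): buffer="pxtpttikpnpvg" (len 13), cursors c4@1 c1@4 c2@9 c3@11, authorship 4..1....2.3..
After op 8 (insert('x')): buffer="pxxtpxttikpxnpxvg" (len 17), cursors c4@2 c1@6 c2@12 c3@15, authorship 44..11....22.33..

Answer: 6 12 15 2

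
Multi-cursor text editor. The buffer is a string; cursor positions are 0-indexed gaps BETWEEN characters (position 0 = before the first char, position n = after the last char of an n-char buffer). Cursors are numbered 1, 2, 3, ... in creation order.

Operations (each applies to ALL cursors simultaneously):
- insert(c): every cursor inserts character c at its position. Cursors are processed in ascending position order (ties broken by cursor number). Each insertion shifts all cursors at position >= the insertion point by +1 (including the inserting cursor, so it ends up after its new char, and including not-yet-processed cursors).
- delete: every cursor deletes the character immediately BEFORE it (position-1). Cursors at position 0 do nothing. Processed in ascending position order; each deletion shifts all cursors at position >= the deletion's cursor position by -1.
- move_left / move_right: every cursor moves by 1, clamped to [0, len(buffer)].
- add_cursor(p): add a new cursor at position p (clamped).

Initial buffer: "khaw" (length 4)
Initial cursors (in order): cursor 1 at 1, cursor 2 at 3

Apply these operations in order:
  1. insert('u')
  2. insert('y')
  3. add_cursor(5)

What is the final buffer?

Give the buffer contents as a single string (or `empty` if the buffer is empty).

Answer: kuyhauyw

Derivation:
After op 1 (insert('u')): buffer="kuhauw" (len 6), cursors c1@2 c2@5, authorship .1..2.
After op 2 (insert('y')): buffer="kuyhauyw" (len 8), cursors c1@3 c2@7, authorship .11..22.
After op 3 (add_cursor(5)): buffer="kuyhauyw" (len 8), cursors c1@3 c3@5 c2@7, authorship .11..22.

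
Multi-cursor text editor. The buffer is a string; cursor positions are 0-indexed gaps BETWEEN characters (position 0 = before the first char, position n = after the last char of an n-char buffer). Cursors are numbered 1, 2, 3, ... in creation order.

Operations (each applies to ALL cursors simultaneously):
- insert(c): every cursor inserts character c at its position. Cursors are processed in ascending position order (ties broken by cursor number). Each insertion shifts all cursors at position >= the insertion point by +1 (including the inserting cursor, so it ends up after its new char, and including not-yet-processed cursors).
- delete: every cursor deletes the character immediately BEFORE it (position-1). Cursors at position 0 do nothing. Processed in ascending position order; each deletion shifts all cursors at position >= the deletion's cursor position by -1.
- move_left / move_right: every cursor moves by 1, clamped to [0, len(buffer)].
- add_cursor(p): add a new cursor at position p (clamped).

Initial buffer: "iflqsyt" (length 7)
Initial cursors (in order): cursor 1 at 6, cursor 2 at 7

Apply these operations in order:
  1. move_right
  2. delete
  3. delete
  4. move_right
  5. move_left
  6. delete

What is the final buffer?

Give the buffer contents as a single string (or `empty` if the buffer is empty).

After op 1 (move_right): buffer="iflqsyt" (len 7), cursors c1@7 c2@7, authorship .......
After op 2 (delete): buffer="iflqs" (len 5), cursors c1@5 c2@5, authorship .....
After op 3 (delete): buffer="ifl" (len 3), cursors c1@3 c2@3, authorship ...
After op 4 (move_right): buffer="ifl" (len 3), cursors c1@3 c2@3, authorship ...
After op 5 (move_left): buffer="ifl" (len 3), cursors c1@2 c2@2, authorship ...
After op 6 (delete): buffer="l" (len 1), cursors c1@0 c2@0, authorship .

Answer: l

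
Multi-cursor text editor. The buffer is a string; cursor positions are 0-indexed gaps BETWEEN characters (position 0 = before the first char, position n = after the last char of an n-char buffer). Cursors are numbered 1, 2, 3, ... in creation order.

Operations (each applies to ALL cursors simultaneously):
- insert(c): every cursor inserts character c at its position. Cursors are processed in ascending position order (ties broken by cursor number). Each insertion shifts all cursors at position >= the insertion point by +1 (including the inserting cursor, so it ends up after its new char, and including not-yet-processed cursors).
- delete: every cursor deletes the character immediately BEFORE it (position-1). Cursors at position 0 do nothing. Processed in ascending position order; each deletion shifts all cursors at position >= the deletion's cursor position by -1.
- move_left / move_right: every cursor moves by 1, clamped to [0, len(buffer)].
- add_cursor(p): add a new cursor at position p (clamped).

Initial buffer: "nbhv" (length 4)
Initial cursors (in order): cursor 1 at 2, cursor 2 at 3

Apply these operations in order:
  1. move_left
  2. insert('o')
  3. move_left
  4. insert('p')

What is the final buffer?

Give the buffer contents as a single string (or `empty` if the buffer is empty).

After op 1 (move_left): buffer="nbhv" (len 4), cursors c1@1 c2@2, authorship ....
After op 2 (insert('o')): buffer="nobohv" (len 6), cursors c1@2 c2@4, authorship .1.2..
After op 3 (move_left): buffer="nobohv" (len 6), cursors c1@1 c2@3, authorship .1.2..
After op 4 (insert('p')): buffer="npobpohv" (len 8), cursors c1@2 c2@5, authorship .11.22..

Answer: npobpohv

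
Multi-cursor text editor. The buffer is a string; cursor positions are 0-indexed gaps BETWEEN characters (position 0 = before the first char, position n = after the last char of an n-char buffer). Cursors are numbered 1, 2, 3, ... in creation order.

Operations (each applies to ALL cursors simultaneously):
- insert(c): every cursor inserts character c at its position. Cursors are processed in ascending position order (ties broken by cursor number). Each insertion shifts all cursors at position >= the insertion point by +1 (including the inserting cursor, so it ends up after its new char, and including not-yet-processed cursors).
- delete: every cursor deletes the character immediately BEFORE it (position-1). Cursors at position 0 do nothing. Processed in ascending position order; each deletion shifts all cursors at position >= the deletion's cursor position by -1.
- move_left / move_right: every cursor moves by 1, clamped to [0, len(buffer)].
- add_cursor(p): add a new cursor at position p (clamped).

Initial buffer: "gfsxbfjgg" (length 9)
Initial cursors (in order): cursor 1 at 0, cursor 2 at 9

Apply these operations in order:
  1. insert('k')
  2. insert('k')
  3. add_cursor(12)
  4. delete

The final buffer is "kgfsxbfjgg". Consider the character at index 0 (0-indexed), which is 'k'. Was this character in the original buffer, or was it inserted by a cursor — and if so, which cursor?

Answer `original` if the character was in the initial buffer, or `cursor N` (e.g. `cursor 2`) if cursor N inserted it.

After op 1 (insert('k')): buffer="kgfsxbfjggk" (len 11), cursors c1@1 c2@11, authorship 1.........2
After op 2 (insert('k')): buffer="kkgfsxbfjggkk" (len 13), cursors c1@2 c2@13, authorship 11.........22
After op 3 (add_cursor(12)): buffer="kkgfsxbfjggkk" (len 13), cursors c1@2 c3@12 c2@13, authorship 11.........22
After op 4 (delete): buffer="kgfsxbfjgg" (len 10), cursors c1@1 c2@10 c3@10, authorship 1.........
Authorship (.=original, N=cursor N): 1 . . . . . . . . .
Index 0: author = 1

Answer: cursor 1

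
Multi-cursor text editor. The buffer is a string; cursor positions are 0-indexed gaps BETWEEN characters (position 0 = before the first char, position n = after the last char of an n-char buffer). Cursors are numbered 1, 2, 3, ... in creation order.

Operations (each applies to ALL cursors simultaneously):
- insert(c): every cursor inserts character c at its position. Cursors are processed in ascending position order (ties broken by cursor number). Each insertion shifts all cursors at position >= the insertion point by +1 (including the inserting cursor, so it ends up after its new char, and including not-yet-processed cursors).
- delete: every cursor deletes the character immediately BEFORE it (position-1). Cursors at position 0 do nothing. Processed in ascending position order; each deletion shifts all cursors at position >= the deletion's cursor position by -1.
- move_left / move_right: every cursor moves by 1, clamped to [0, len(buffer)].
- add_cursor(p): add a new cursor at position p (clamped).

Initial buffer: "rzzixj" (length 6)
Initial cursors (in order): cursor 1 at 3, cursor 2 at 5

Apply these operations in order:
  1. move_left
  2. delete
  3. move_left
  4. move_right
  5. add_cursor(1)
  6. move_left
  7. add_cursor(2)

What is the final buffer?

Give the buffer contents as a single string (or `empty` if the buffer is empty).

After op 1 (move_left): buffer="rzzixj" (len 6), cursors c1@2 c2@4, authorship ......
After op 2 (delete): buffer="rzxj" (len 4), cursors c1@1 c2@2, authorship ....
After op 3 (move_left): buffer="rzxj" (len 4), cursors c1@0 c2@1, authorship ....
After op 4 (move_right): buffer="rzxj" (len 4), cursors c1@1 c2@2, authorship ....
After op 5 (add_cursor(1)): buffer="rzxj" (len 4), cursors c1@1 c3@1 c2@2, authorship ....
After op 6 (move_left): buffer="rzxj" (len 4), cursors c1@0 c3@0 c2@1, authorship ....
After op 7 (add_cursor(2)): buffer="rzxj" (len 4), cursors c1@0 c3@0 c2@1 c4@2, authorship ....

Answer: rzxj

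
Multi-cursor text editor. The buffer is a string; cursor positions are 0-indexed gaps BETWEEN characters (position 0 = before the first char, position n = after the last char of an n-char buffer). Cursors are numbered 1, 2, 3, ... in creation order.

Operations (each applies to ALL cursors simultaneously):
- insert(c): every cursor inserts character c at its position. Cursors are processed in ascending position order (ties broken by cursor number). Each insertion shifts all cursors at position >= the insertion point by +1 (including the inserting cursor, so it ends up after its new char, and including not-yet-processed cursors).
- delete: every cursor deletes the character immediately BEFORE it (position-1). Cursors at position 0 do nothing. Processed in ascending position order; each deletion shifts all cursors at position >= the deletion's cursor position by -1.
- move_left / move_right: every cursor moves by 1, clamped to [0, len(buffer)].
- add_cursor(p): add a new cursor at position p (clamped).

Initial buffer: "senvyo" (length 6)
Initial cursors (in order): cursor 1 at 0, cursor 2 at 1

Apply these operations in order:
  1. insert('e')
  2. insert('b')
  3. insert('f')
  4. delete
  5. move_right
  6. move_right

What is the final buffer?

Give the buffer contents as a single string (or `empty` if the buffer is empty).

Answer: ebsebenvyo

Derivation:
After op 1 (insert('e')): buffer="eseenvyo" (len 8), cursors c1@1 c2@3, authorship 1.2.....
After op 2 (insert('b')): buffer="ebsebenvyo" (len 10), cursors c1@2 c2@5, authorship 11.22.....
After op 3 (insert('f')): buffer="ebfsebfenvyo" (len 12), cursors c1@3 c2@7, authorship 111.222.....
After op 4 (delete): buffer="ebsebenvyo" (len 10), cursors c1@2 c2@5, authorship 11.22.....
After op 5 (move_right): buffer="ebsebenvyo" (len 10), cursors c1@3 c2@6, authorship 11.22.....
After op 6 (move_right): buffer="ebsebenvyo" (len 10), cursors c1@4 c2@7, authorship 11.22.....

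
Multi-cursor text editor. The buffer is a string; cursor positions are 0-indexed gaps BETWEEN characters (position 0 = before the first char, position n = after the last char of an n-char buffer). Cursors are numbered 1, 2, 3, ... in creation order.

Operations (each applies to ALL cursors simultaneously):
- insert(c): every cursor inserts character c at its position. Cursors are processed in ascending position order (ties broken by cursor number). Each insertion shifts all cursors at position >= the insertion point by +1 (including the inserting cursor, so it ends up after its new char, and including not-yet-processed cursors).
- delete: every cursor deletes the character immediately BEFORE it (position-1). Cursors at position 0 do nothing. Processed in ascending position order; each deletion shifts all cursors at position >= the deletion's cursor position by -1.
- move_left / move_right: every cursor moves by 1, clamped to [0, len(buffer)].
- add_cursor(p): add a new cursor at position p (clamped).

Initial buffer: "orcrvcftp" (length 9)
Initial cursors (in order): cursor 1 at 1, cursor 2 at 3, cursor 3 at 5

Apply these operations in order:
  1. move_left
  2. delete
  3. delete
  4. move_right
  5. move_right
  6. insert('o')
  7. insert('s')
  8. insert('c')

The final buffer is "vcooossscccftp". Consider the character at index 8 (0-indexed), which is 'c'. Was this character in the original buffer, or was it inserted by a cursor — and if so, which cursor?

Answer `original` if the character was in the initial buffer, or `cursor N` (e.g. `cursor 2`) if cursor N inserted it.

Answer: cursor 1

Derivation:
After op 1 (move_left): buffer="orcrvcftp" (len 9), cursors c1@0 c2@2 c3@4, authorship .........
After op 2 (delete): buffer="ocvcftp" (len 7), cursors c1@0 c2@1 c3@2, authorship .......
After op 3 (delete): buffer="vcftp" (len 5), cursors c1@0 c2@0 c3@0, authorship .....
After op 4 (move_right): buffer="vcftp" (len 5), cursors c1@1 c2@1 c3@1, authorship .....
After op 5 (move_right): buffer="vcftp" (len 5), cursors c1@2 c2@2 c3@2, authorship .....
After op 6 (insert('o')): buffer="vcoooftp" (len 8), cursors c1@5 c2@5 c3@5, authorship ..123...
After op 7 (insert('s')): buffer="vcooosssftp" (len 11), cursors c1@8 c2@8 c3@8, authorship ..123123...
After op 8 (insert('c')): buffer="vcooossscccftp" (len 14), cursors c1@11 c2@11 c3@11, authorship ..123123123...
Authorship (.=original, N=cursor N): . . 1 2 3 1 2 3 1 2 3 . . .
Index 8: author = 1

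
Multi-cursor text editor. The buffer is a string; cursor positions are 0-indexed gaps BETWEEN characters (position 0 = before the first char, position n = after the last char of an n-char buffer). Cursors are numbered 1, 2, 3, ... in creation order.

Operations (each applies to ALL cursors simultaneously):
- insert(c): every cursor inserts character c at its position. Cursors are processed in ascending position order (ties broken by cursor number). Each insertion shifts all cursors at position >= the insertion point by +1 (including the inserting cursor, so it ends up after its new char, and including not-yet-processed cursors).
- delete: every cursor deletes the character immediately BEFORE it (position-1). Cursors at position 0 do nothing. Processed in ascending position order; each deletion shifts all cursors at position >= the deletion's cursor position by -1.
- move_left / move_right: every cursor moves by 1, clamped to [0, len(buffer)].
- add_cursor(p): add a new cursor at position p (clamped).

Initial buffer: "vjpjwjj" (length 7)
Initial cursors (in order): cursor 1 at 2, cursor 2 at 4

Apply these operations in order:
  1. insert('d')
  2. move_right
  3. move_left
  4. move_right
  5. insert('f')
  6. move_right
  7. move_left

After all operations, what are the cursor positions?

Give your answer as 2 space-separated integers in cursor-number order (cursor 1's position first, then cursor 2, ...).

Answer: 5 9

Derivation:
After op 1 (insert('d')): buffer="vjdpjdwjj" (len 9), cursors c1@3 c2@6, authorship ..1..2...
After op 2 (move_right): buffer="vjdpjdwjj" (len 9), cursors c1@4 c2@7, authorship ..1..2...
After op 3 (move_left): buffer="vjdpjdwjj" (len 9), cursors c1@3 c2@6, authorship ..1..2...
After op 4 (move_right): buffer="vjdpjdwjj" (len 9), cursors c1@4 c2@7, authorship ..1..2...
After op 5 (insert('f')): buffer="vjdpfjdwfjj" (len 11), cursors c1@5 c2@9, authorship ..1.1.2.2..
After op 6 (move_right): buffer="vjdpfjdwfjj" (len 11), cursors c1@6 c2@10, authorship ..1.1.2.2..
After op 7 (move_left): buffer="vjdpfjdwfjj" (len 11), cursors c1@5 c2@9, authorship ..1.1.2.2..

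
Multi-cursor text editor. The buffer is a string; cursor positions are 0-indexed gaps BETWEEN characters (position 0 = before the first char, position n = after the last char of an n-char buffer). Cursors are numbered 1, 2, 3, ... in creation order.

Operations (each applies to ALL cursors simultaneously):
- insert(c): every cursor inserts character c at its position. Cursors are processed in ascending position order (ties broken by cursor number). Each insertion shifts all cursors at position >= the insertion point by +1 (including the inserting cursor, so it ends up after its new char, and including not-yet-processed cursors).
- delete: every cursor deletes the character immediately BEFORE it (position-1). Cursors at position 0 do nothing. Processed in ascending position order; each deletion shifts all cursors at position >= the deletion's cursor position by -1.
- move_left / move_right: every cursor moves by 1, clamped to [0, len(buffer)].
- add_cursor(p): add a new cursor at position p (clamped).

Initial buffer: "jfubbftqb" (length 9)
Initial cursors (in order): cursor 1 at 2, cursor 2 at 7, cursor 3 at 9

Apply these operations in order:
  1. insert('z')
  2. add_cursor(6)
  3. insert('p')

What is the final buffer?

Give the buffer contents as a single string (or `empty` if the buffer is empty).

After op 1 (insert('z')): buffer="jfzubbftzqbz" (len 12), cursors c1@3 c2@9 c3@12, authorship ..1.....2..3
After op 2 (add_cursor(6)): buffer="jfzubbftzqbz" (len 12), cursors c1@3 c4@6 c2@9 c3@12, authorship ..1.....2..3
After op 3 (insert('p')): buffer="jfzpubbpftzpqbzp" (len 16), cursors c1@4 c4@8 c2@12 c3@16, authorship ..11...4..22..33

Answer: jfzpubbpftzpqbzp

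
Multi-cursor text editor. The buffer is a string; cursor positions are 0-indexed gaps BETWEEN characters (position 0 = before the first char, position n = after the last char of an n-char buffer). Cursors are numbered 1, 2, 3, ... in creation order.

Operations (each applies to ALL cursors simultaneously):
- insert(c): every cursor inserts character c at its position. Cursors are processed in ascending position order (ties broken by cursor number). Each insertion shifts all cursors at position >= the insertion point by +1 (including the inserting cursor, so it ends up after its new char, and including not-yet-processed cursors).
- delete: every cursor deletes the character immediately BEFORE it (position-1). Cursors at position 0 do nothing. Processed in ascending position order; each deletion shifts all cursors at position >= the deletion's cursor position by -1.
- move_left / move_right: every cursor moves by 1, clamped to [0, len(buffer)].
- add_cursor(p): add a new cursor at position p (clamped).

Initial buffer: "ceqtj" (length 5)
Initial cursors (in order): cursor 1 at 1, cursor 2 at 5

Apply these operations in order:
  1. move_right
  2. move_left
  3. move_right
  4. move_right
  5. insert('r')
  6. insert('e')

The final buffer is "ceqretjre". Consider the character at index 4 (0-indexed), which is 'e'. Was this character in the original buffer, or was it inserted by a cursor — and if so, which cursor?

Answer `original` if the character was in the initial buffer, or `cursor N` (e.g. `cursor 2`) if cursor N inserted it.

Answer: cursor 1

Derivation:
After op 1 (move_right): buffer="ceqtj" (len 5), cursors c1@2 c2@5, authorship .....
After op 2 (move_left): buffer="ceqtj" (len 5), cursors c1@1 c2@4, authorship .....
After op 3 (move_right): buffer="ceqtj" (len 5), cursors c1@2 c2@5, authorship .....
After op 4 (move_right): buffer="ceqtj" (len 5), cursors c1@3 c2@5, authorship .....
After op 5 (insert('r')): buffer="ceqrtjr" (len 7), cursors c1@4 c2@7, authorship ...1..2
After op 6 (insert('e')): buffer="ceqretjre" (len 9), cursors c1@5 c2@9, authorship ...11..22
Authorship (.=original, N=cursor N): . . . 1 1 . . 2 2
Index 4: author = 1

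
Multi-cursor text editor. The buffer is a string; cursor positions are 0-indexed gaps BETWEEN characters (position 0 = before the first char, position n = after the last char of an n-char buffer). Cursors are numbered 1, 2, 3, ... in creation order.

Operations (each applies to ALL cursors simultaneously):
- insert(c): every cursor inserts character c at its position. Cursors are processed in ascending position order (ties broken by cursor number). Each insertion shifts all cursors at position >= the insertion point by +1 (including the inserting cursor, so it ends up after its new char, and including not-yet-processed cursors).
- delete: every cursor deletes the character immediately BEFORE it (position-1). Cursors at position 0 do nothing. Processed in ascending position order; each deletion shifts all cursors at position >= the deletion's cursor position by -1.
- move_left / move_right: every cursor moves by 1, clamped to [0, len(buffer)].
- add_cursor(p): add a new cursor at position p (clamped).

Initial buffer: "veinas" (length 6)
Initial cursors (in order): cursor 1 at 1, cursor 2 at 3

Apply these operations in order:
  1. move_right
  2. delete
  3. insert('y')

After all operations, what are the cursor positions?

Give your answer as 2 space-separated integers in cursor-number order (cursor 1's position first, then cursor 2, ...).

After op 1 (move_right): buffer="veinas" (len 6), cursors c1@2 c2@4, authorship ......
After op 2 (delete): buffer="vias" (len 4), cursors c1@1 c2@2, authorship ....
After op 3 (insert('y')): buffer="vyiyas" (len 6), cursors c1@2 c2@4, authorship .1.2..

Answer: 2 4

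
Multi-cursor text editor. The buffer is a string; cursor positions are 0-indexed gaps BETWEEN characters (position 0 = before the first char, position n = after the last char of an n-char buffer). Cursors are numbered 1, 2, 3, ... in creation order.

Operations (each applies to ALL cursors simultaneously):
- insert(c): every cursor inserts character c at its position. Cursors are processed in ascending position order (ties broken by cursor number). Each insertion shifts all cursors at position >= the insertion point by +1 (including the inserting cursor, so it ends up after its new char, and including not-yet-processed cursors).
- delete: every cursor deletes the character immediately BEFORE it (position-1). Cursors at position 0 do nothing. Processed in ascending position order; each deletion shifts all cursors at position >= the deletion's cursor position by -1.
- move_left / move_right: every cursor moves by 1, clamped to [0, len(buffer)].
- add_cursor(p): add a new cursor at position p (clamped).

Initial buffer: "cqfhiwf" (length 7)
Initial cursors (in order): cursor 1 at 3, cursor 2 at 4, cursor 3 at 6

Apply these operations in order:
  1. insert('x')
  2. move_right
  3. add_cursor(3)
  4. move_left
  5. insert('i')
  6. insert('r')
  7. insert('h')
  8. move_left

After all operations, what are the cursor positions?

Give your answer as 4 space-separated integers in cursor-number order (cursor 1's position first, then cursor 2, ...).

After op 1 (insert('x')): buffer="cqfxhxiwxf" (len 10), cursors c1@4 c2@6 c3@9, authorship ...1.2..3.
After op 2 (move_right): buffer="cqfxhxiwxf" (len 10), cursors c1@5 c2@7 c3@10, authorship ...1.2..3.
After op 3 (add_cursor(3)): buffer="cqfxhxiwxf" (len 10), cursors c4@3 c1@5 c2@7 c3@10, authorship ...1.2..3.
After op 4 (move_left): buffer="cqfxhxiwxf" (len 10), cursors c4@2 c1@4 c2@6 c3@9, authorship ...1.2..3.
After op 5 (insert('i')): buffer="cqifxihxiiwxif" (len 14), cursors c4@3 c1@6 c2@9 c3@13, authorship ..4.11.22..33.
After op 6 (insert('r')): buffer="cqirfxirhxiriwxirf" (len 18), cursors c4@4 c1@8 c2@12 c3@17, authorship ..44.111.222..333.
After op 7 (insert('h')): buffer="cqirhfxirhhxirhiwxirhf" (len 22), cursors c4@5 c1@10 c2@15 c3@21, authorship ..444.1111.2222..3333.
After op 8 (move_left): buffer="cqirhfxirhhxirhiwxirhf" (len 22), cursors c4@4 c1@9 c2@14 c3@20, authorship ..444.1111.2222..3333.

Answer: 9 14 20 4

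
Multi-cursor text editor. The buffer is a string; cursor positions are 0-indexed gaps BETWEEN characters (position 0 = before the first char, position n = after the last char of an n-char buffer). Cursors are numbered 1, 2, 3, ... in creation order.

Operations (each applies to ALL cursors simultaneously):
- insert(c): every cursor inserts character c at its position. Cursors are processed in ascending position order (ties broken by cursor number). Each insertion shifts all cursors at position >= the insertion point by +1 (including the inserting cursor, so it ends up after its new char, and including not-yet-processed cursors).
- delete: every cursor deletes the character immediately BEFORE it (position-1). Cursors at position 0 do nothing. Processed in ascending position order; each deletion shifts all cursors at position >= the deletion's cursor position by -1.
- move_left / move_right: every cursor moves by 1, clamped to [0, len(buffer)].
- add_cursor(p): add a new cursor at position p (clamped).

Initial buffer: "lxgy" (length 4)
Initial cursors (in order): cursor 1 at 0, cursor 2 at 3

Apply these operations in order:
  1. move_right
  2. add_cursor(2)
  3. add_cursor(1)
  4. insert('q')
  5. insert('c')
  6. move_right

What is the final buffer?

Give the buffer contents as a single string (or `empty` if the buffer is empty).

Answer: lqqccxqcgyqc

Derivation:
After op 1 (move_right): buffer="lxgy" (len 4), cursors c1@1 c2@4, authorship ....
After op 2 (add_cursor(2)): buffer="lxgy" (len 4), cursors c1@1 c3@2 c2@4, authorship ....
After op 3 (add_cursor(1)): buffer="lxgy" (len 4), cursors c1@1 c4@1 c3@2 c2@4, authorship ....
After op 4 (insert('q')): buffer="lqqxqgyq" (len 8), cursors c1@3 c4@3 c3@5 c2@8, authorship .14.3..2
After op 5 (insert('c')): buffer="lqqccxqcgyqc" (len 12), cursors c1@5 c4@5 c3@8 c2@12, authorship .1414.33..22
After op 6 (move_right): buffer="lqqccxqcgyqc" (len 12), cursors c1@6 c4@6 c3@9 c2@12, authorship .1414.33..22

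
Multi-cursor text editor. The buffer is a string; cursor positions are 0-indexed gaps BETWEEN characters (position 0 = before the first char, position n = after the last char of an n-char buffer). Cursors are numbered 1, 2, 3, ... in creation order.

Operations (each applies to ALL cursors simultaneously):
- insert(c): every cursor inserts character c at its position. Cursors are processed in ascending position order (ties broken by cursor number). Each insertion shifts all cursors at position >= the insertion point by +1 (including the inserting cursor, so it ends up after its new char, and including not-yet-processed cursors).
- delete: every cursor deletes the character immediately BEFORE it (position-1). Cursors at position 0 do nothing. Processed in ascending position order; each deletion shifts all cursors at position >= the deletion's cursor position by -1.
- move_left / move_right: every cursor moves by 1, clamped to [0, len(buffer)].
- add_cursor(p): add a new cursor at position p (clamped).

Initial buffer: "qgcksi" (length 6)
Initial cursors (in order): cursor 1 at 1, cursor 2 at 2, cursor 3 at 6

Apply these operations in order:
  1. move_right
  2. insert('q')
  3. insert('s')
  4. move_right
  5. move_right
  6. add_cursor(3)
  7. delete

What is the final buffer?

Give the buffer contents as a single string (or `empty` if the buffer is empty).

Answer: qgscskiq

Derivation:
After op 1 (move_right): buffer="qgcksi" (len 6), cursors c1@2 c2@3 c3@6, authorship ......
After op 2 (insert('q')): buffer="qgqcqksiq" (len 9), cursors c1@3 c2@5 c3@9, authorship ..1.2...3
After op 3 (insert('s')): buffer="qgqscqsksiqs" (len 12), cursors c1@4 c2@7 c3@12, authorship ..11.22...33
After op 4 (move_right): buffer="qgqscqsksiqs" (len 12), cursors c1@5 c2@8 c3@12, authorship ..11.22...33
After op 5 (move_right): buffer="qgqscqsksiqs" (len 12), cursors c1@6 c2@9 c3@12, authorship ..11.22...33
After op 6 (add_cursor(3)): buffer="qgqscqsksiqs" (len 12), cursors c4@3 c1@6 c2@9 c3@12, authorship ..11.22...33
After op 7 (delete): buffer="qgscskiq" (len 8), cursors c4@2 c1@4 c2@6 c3@8, authorship ..1.2..3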